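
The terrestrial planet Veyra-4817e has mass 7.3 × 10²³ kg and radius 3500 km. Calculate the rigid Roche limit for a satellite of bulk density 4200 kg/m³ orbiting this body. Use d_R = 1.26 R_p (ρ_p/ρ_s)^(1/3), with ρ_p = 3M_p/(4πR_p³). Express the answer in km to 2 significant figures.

ρ_p = 3M_p/(4πR_p³) = 3 × (7.3 × 10²³) / (4π × (3.5 × 10⁶ m)³) = 4100 kg/m³
d_R = 1.26 × 3500 km × (4100/4200)^(1/3)
    = 4400 km

4400 km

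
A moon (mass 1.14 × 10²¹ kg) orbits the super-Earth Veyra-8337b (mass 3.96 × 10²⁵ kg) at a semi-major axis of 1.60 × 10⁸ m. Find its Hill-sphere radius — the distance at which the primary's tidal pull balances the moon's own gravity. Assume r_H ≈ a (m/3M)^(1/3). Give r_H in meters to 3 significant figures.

r_H ≈ a (m/3M)^(1/3)
    = (1.60 × 10⁸) × (1.14 × 10²¹ / (3 × 3.96 × 10²⁵))^(1/3)
    = 3.40 × 10⁶ m

3.40 × 10⁶ m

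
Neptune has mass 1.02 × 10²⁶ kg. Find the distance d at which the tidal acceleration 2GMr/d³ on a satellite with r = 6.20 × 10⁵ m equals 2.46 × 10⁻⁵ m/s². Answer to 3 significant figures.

7.00 × 10⁸ m

2GMr/d³ = a_tidal  ⇒  d = (2GMr / a_tidal)^(1/3)
d = (2 × 6.674×10⁻¹¹ × (1.02 × 10²⁶) × (6.20 × 10⁵) / (2.46 × 10⁻⁵))^(1/3)
  = 7.00 × 10⁸ m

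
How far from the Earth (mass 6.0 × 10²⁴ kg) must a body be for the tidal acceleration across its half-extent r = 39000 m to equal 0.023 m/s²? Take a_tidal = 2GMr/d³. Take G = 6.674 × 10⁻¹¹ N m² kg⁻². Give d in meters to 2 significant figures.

1.1 × 10⁷ m

2GMr/d³ = a_tidal  ⇒  d = (2GMr / a_tidal)^(1/3)
d = (2 × 6.674×10⁻¹¹ × (6.0 × 10²⁴) × (39000) / (0.023))^(1/3)
  = 1.1 × 10⁷ m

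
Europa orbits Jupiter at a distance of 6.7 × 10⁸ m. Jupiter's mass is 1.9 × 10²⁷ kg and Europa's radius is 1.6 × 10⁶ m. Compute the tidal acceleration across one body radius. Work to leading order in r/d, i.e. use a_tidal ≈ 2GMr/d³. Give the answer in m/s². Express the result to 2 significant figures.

1.3 × 10⁻³ m/s²

Δa = 2GMr/d³
   = 2 × (6.674 × 10⁻¹¹) × (1.9 × 10²⁷) × (1.6 × 10⁶) / (6.7 × 10⁸)³
   = 1.3 × 10⁻³ m/s²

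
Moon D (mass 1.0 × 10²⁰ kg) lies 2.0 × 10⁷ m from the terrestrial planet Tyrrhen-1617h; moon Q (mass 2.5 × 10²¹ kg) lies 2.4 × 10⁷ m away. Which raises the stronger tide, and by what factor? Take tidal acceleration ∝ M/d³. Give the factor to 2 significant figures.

Moon Q, by a factor of ≈ 14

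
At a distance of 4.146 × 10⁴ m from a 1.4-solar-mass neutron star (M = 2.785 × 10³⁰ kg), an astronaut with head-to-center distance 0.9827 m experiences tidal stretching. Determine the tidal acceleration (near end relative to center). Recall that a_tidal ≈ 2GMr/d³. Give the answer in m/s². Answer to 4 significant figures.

5.126 × 10⁶ m/s²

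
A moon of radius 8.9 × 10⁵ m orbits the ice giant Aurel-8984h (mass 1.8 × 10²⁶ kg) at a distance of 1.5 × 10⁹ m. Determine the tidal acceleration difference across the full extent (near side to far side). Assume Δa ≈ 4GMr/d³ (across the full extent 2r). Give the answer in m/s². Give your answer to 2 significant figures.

1.3 × 10⁻⁵ m/s²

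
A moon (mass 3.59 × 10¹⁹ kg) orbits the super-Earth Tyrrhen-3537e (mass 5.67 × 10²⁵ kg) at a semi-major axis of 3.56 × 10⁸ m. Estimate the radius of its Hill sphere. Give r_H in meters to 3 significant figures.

r_H ≈ a (m/3M)^(1/3)
    = (3.56 × 10⁸) × (3.59 × 10¹⁹ / (3 × 5.67 × 10²⁵))^(1/3)
    = 2.12 × 10⁶ m

2.12 × 10⁶ m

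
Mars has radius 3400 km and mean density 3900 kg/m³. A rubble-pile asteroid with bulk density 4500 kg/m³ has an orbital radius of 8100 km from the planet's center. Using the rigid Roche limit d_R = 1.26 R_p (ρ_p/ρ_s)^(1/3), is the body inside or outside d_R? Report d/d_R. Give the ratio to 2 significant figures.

d_R = 1.26 × (3400 km) × (3900/4500)^(1/3) = 4084 km
d/d_R = (8100) / (4084) = 2.0
Since d/d_R > 1, the body is outside the Roche limit.

outside; d/d_R ≈ 2.0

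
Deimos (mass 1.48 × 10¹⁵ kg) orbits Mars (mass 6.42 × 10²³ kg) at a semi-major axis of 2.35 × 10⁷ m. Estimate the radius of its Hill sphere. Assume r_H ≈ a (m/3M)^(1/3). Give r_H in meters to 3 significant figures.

2.15 × 10⁴ m

r_H ≈ a (m/3M)^(1/3)
    = (2.35 × 10⁷) × (1.48 × 10¹⁵ / (3 × 6.42 × 10²³))^(1/3)
    = 2.15 × 10⁴ m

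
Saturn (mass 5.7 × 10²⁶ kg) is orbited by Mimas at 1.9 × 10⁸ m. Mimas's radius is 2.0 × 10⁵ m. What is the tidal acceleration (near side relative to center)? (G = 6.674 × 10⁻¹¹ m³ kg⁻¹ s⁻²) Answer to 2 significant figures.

2.2 × 10⁻³ m/s²

Δg = 2GMr/d³
   = 2 × (6.674 × 10⁻¹¹) × (5.7 × 10²⁶) × (2.0 × 10⁵) / (1.9 × 10⁸)³
   = 2.2 × 10⁻³ m/s²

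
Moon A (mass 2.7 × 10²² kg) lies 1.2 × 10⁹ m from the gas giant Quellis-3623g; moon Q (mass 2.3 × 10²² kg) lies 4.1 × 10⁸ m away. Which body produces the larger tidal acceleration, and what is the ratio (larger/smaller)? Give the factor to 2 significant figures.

Moon Q, by a factor of ≈ 21

Tidal stretch scales as M/d³; compute that for each body.
Moon A: (2.7 × 10²²) / (1.2 × 10⁹)³ = 1.562 × 10⁻⁵
Moon Q: (2.3 × 10²²) / (4.1 × 10⁸)³ = 3.337 × 10⁻⁴
Ratio (larger/smaller) = 21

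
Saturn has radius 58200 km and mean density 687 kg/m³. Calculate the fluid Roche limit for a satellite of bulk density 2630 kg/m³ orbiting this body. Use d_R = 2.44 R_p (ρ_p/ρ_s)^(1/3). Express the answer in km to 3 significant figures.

90800 km

d_R = 2.44 × 58200 km × (687/2630)^(1/3)
    = 90800 km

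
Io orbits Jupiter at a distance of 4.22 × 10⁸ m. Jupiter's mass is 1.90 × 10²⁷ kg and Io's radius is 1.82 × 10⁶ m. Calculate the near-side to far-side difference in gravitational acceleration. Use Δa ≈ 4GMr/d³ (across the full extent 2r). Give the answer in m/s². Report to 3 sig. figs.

a_tidal = 4GMr/d³
        = 4 × (6.674 × 10⁻¹¹) × (1.90 × 10²⁷) × (1.82 × 10⁶) / (4.22 × 10⁸)³
        = 1.23 × 10⁻² m/s²

1.23 × 10⁻² m/s²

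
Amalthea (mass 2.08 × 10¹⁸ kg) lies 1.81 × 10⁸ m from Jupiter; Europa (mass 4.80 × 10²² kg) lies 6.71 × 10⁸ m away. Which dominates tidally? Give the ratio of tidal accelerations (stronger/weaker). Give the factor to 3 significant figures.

Europa, by a factor of ≈ 453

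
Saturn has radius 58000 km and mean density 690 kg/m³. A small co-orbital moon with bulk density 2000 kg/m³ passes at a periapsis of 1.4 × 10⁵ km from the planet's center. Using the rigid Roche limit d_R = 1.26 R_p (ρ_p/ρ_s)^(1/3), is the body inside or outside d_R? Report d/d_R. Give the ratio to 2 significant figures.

d_R = 1.26 × (58000 km) × (690/2000)^(1/3) = 51260 km
d/d_R = (1.4 × 10⁵) / (51260) = 2.7
Since d/d_R > 1, the body is outside the Roche limit.

outside; d/d_R ≈ 2.7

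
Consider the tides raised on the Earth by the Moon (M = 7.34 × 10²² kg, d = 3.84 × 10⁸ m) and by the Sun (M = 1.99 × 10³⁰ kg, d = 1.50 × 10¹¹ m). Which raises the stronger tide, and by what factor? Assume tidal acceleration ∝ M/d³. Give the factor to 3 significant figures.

The Moon, by a factor of ≈ 2.20

Tidal stretch scales as M/d³; compute that for each body.
The Moon: (7.34 × 10²²) / (3.84 × 10⁸)³ = 1.296 × 10⁻³
The Sun: (1.99 × 10³⁰) / (1.50 × 10¹¹)³ = 5.896 × 10⁻⁴
Ratio (larger/smaller) = 2.20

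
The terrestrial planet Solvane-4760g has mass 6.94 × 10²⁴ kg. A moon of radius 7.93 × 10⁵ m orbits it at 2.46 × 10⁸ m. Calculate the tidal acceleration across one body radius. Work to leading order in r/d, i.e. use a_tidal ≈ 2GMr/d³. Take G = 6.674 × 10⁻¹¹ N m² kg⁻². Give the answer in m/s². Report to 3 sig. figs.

4.93 × 10⁻⁵ m/s²

a_tidal = 2GMr/d³
        = 2 × (6.674 × 10⁻¹¹) × (6.94 × 10²⁴) × (7.93 × 10⁵) / (2.46 × 10⁸)³
        = 4.93 × 10⁻⁵ m/s²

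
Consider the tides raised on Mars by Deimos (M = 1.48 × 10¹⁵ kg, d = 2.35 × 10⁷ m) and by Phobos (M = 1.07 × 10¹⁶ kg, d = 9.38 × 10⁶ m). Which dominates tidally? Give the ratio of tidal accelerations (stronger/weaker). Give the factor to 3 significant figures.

Phobos, by a factor of ≈ 114

Tidal stretch scales as M/d³; compute that for each body.
Deimos: (1.48 × 10¹⁵) / (2.35 × 10⁷)³ = 1.140 × 10⁻⁷
Phobos: (1.07 × 10¹⁶) / (9.38 × 10⁶)³ = 1.297 × 10⁻⁵
Ratio (larger/smaller) = 114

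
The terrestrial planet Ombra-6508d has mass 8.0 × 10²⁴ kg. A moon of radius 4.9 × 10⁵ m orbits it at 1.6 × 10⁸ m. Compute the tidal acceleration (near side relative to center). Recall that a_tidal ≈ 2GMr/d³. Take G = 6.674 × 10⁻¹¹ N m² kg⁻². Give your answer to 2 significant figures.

1.3 × 10⁻⁴ m/s²

Δg = 2GMr/d³
   = 2 × (6.674 × 10⁻¹¹) × (8.0 × 10²⁴) × (4.9 × 10⁵) / (1.6 × 10⁸)³
   = 1.3 × 10⁻⁴ m/s²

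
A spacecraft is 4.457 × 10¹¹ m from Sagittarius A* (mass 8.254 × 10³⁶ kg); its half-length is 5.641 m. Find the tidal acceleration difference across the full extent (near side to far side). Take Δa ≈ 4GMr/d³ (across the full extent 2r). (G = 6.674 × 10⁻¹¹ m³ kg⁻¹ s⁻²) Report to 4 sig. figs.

1.404 × 10⁻⁷ m/s²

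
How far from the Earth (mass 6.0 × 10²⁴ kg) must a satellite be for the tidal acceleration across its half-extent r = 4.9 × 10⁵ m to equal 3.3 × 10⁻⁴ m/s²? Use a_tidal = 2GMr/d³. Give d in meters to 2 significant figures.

2GMr/d³ = a_tidal  ⇒  d = (2GMr / a_tidal)^(1/3)
d = (2 × 6.674×10⁻¹¹ × (6.0 × 10²⁴) × (4.9 × 10⁵) / (3.3 × 10⁻⁴))^(1/3)
  = 1.1 × 10⁸ m

1.1 × 10⁸ m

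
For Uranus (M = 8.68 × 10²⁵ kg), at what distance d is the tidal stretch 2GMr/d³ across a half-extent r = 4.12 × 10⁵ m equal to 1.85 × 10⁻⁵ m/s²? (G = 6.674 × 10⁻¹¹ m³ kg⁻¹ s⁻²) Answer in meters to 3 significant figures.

2GMr/d³ = a_tidal  ⇒  d = (2GMr / a_tidal)^(1/3)
d = (2 × 6.674×10⁻¹¹ × (8.68 × 10²⁵) × (4.12 × 10⁵) / (1.85 × 10⁻⁵))^(1/3)
  = 6.37 × 10⁸ m

6.37 × 10⁸ m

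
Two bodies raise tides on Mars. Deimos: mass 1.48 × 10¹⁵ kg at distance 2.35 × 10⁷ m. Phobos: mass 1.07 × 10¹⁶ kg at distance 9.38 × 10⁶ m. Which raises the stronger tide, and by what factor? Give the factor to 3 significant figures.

Phobos, by a factor of ≈ 114

Tidal acceleration ∝ M/d³, so compare M/d³ for each.
Deimos: (1.48 × 10¹⁵) / (2.35 × 10⁷)³ = 1.140 × 10⁻⁷
Phobos: (1.07 × 10¹⁶) / (9.38 × 10⁶)³ = 1.297 × 10⁻⁵
Ratio (larger/smaller) = 114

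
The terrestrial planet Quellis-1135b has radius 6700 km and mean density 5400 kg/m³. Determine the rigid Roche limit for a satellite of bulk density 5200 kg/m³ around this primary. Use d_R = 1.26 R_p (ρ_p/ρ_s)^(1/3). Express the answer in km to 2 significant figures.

d_R = 1.26 × 6700 km × (5400/5200)^(1/3)
    = 8500 km

8500 km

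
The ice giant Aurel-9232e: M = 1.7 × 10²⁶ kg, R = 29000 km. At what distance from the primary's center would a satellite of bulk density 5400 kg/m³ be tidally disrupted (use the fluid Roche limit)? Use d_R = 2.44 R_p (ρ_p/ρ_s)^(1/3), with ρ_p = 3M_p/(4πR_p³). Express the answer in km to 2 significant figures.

ρ_p = 3M_p/(4πR_p³) = 3 × (1.7 × 10²⁶) / (4π × (2.9 × 10⁷ m)³) = 1700 kg/m³
d_R = 2.44 × 29000 km × (1700/5400)^(1/3)
    = 48000 km

48000 km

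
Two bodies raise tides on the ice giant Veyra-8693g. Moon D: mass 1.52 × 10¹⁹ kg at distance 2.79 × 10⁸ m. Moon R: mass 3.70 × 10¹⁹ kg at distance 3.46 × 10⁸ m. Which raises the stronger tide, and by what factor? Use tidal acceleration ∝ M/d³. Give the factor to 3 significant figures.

Moon R, by a factor of ≈ 1.28

Tidal stretch scales as M/d³; compute that for each body.
Moon D: (1.52 × 10¹⁹) / (2.79 × 10⁸)³ = 6.999 × 10⁻⁷
Moon R: (3.70 × 10¹⁹) / (3.46 × 10⁸)³ = 8.933 × 10⁻⁷
Ratio (larger/smaller) = 1.28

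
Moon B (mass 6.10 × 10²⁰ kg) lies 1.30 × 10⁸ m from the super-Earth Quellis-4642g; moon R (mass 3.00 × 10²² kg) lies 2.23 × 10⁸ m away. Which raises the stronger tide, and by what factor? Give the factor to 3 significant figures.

Moon R, by a factor of ≈ 9.74

Compare M/d³ for the two perturbers:
Moon B: (6.10 × 10²⁰) / (1.30 × 10⁸)³ = 2.777 × 10⁻⁴
Moon R: (3.00 × 10²²) / (2.23 × 10⁸)³ = 2.705 × 10⁻³
Ratio (larger/smaller) = 9.74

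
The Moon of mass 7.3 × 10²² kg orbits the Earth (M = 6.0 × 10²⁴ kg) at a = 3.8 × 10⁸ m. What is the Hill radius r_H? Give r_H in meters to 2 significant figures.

6.1 × 10⁷ m

r_H ≈ a (m/3M)^(1/3)
    = (3.8 × 10⁸) × (7.3 × 10²² / (3 × 6.0 × 10²⁴))^(1/3)
    = 6.1 × 10⁷ m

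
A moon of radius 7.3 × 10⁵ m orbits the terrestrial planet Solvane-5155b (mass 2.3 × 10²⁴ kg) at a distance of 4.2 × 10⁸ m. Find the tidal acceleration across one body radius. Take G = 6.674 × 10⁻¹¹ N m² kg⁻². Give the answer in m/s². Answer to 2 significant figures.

3.0 × 10⁻⁶ m/s²

Differencing GM/(d−r)² and GM/d² to first order in r/d gives 2GMr/d³.
Δa = 2GMr/d³
   = 2 × (6.674 × 10⁻¹¹) × (2.3 × 10²⁴) × (7.3 × 10⁵) / (4.2 × 10⁸)³
   = 3.0 × 10⁻⁶ m/s²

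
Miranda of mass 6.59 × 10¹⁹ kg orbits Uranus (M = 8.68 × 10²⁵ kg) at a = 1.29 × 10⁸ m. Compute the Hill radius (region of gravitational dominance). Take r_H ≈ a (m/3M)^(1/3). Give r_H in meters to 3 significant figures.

8.16 × 10⁵ m

r_H ≈ a (m/3M)^(1/3)
    = (1.29 × 10⁸) × (6.59 × 10¹⁹ / (3 × 8.68 × 10²⁵))^(1/3)
    = 8.16 × 10⁵ m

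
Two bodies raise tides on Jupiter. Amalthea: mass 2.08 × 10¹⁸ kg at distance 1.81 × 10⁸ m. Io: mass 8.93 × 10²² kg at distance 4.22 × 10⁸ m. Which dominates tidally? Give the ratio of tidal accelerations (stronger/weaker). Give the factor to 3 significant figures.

Io, by a factor of ≈ 3390

The tide-raising term goes as M/d³ (the gradient of a 1/d² field).
Amalthea: (2.08 × 10¹⁸) / (1.81 × 10⁸)³ = 3.508 × 10⁻⁷
Io: (8.93 × 10²²) / (4.22 × 10⁸)³ = 1.188 × 10⁻³
Ratio (larger/smaller) = 3390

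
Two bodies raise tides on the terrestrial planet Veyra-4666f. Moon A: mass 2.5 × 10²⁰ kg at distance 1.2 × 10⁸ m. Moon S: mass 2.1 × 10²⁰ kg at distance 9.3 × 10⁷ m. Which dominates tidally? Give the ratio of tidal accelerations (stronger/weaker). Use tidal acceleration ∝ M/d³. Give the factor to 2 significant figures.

Moon S, by a factor of ≈ 1.8

Tidal stretch scales as M/d³; compute that for each body.
Moon A: (2.5 × 10²⁰) / (1.2 × 10⁸)³ = 1.447 × 10⁻⁴
Moon S: (2.1 × 10²⁰) / (9.3 × 10⁷)³ = 2.611 × 10⁻⁴
Ratio (larger/smaller) = 1.8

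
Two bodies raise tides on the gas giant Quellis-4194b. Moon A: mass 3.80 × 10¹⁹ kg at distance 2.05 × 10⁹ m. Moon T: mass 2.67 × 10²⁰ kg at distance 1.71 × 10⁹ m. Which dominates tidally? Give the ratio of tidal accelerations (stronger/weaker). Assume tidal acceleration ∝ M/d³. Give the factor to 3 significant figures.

Moon T, by a factor of ≈ 12.1

Tidal stretch scales as M/d³; compute that for each body.
Moon A: (3.80 × 10¹⁹) / (2.05 × 10⁹)³ = 4.411 × 10⁻⁹
Moon T: (2.67 × 10²⁰) / (1.71 × 10⁹)³ = 5.340 × 10⁻⁸
Ratio (larger/smaller) = 12.1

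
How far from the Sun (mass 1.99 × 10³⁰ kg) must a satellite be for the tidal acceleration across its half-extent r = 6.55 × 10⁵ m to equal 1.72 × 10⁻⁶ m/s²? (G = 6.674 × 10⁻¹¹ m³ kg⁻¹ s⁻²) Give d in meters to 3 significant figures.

4.66 × 10¹⁰ m

2GMr/d³ = a_tidal  ⇒  d = (2GMr / a_tidal)^(1/3)
d = (2 × 6.674×10⁻¹¹ × (1.99 × 10³⁰) × (6.55 × 10⁵) / (1.72 × 10⁻⁶))^(1/3)
  = 4.66 × 10¹⁰ m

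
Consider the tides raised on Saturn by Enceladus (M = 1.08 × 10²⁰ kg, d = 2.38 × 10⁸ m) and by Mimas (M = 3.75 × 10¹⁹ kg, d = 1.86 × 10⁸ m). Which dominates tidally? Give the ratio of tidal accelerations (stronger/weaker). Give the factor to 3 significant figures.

Tidal acceleration ∝ M/d³, so compare M/d³ for each.
Enceladus: (1.08 × 10²⁰) / (2.38 × 10⁸)³ = 8.011 × 10⁻⁶
Mimas: (3.75 × 10¹⁹) / (1.86 × 10⁸)³ = 5.828 × 10⁻⁶
Ratio (larger/smaller) = 1.37

Enceladus, by a factor of ≈ 1.37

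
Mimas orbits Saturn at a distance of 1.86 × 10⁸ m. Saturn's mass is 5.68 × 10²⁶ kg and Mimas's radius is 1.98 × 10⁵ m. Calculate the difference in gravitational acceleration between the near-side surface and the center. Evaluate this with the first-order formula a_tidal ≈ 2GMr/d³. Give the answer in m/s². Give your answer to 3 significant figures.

2.33 × 10⁻³ m/s²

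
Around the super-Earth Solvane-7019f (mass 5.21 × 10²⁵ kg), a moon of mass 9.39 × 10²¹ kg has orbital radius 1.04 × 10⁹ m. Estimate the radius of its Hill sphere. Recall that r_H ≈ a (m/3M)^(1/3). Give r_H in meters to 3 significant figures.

4.07 × 10⁷ m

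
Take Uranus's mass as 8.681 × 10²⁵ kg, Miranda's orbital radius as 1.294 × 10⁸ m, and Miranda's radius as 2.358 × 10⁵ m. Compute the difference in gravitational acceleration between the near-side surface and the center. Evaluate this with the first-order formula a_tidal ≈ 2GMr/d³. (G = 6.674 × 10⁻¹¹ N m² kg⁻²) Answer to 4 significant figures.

Δa = 2GMr/d³
   = 2 × (6.674 × 10⁻¹¹) × (8.681 × 10²⁵) × (2.358 × 10⁵) / (1.294 × 10⁸)³
   = 1.261 × 10⁻³ m/s²

1.261 × 10⁻³ m/s²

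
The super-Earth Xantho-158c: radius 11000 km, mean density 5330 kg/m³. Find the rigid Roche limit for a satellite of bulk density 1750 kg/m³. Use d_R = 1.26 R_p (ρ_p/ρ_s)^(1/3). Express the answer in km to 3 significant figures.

20100 km

d_R = 1.26 × 11000 km × (5330/1750)^(1/3)
    = 20100 km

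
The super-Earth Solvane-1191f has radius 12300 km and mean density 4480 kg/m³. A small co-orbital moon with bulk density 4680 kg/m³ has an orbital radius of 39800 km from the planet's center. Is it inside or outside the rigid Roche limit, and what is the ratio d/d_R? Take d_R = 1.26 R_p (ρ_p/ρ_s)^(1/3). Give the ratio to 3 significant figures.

outside; d/d_R ≈ 2.61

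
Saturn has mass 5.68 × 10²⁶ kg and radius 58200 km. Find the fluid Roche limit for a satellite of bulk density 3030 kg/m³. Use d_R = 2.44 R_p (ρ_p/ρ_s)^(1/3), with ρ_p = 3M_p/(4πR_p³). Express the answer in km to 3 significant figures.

ρ_p = 3M_p/(4πR_p³) = 3 × (5.68 × 10²⁶) / (4π × (5.82 × 10⁷ m)³) = 688 kg/m³
d_R = 2.44 × 58200 km × (688/3030)^(1/3)
    = 86600 km

86600 km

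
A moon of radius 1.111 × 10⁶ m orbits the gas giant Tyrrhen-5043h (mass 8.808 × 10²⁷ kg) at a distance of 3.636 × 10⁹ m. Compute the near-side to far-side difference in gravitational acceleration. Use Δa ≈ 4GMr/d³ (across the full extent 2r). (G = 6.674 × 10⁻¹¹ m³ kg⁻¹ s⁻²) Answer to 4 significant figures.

5.435 × 10⁻⁵ m/s²

Near-to-far spans 2r, so the tidal difference is twice the near-to-center value: 4GMr/d³.
Δa = 4GMr/d³
   = 4 × (6.674 × 10⁻¹¹) × (8.808 × 10²⁷) × (1.111 × 10⁶) / (3.636 × 10⁹)³
   = 5.435 × 10⁻⁵ m/s²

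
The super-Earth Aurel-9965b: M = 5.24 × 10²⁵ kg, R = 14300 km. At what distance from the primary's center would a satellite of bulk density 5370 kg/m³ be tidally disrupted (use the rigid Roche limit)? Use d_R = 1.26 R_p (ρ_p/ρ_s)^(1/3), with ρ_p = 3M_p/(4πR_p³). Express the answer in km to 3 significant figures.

ρ_p = 3M_p/(4πR_p³) = 3 × (5.24 × 10²⁵) / (4π × (1.43 × 10⁷ m)³) = 4280 kg/m³
d_R = 1.26 × 14300 km × (4280/5370)^(1/3)
    = 16700 km

16700 km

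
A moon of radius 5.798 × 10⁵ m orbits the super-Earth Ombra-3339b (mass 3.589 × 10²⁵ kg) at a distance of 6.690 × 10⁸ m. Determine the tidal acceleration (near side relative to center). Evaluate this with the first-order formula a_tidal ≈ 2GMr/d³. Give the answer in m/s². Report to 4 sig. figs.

a_tidal = 2GMr/d³
        = 2 × (6.674 × 10⁻¹¹) × (3.589 × 10²⁵) × (5.798 × 10⁵) / (6.690 × 10⁸)³
        = 9.277 × 10⁻⁶ m/s²

9.277 × 10⁻⁶ m/s²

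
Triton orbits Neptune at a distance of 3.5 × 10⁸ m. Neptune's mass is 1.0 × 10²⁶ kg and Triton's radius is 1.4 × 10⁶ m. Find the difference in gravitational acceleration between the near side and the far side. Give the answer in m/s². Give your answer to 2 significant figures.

8.7 × 10⁻⁴ m/s²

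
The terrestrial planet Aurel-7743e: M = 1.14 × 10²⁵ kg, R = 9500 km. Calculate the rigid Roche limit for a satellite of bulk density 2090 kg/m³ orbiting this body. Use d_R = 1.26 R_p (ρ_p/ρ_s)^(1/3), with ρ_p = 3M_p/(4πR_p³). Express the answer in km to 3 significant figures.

13800 km

ρ_p = 3M_p/(4πR_p³) = 3 × (1.14 × 10²⁵) / (4π × (9.50 × 10⁶ m)³) = 3170 kg/m³
d_R = 1.26 × 9500 km × (3170/2090)^(1/3)
    = 13800 km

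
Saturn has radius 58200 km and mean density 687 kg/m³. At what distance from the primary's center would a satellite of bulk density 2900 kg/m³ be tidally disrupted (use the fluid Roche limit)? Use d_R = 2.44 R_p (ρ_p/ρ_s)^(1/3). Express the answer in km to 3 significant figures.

87900 km

d_R = 2.44 × 58200 km × (687/2900)^(1/3)
    = 87900 km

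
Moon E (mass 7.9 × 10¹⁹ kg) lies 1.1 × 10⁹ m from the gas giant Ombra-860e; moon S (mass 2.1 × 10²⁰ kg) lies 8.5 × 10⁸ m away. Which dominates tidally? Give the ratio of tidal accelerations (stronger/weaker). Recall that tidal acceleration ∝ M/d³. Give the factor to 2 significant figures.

Tidal acceleration ∝ M/d³, so compare M/d³ for each.
Moon E: (7.9 × 10¹⁹) / (1.1 × 10⁹)³ = 5.935 × 10⁻⁸
Moon S: (2.1 × 10²⁰) / (8.5 × 10⁸)³ = 3.419 × 10⁻⁷
Ratio (larger/smaller) = 5.8

Moon S, by a factor of ≈ 5.8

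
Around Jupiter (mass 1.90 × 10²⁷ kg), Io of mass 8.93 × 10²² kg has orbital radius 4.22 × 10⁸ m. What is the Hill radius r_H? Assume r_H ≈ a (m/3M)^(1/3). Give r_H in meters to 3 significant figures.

1.06 × 10⁷ m

r_H ≈ a (m/3M)^(1/3)
    = (4.22 × 10⁸) × (8.93 × 10²² / (3 × 1.90 × 10²⁷))^(1/3)
    = 1.06 × 10⁷ m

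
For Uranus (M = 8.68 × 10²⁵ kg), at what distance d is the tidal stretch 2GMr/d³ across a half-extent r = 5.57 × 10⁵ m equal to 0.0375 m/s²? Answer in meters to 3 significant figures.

5.56 × 10⁷ m

2GMr/d³ = a_tidal  ⇒  d = (2GMr / a_tidal)^(1/3)
d = (2 × 6.674×10⁻¹¹ × (8.68 × 10²⁵) × (5.57 × 10⁵) / (0.0375))^(1/3)
  = 5.56 × 10⁷ m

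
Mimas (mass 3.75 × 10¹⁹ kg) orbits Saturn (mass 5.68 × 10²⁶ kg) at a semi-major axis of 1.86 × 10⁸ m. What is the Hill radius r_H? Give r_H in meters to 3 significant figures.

5.21 × 10⁵ m

r_H ≈ a (m/3M)^(1/3)
    = (1.86 × 10⁸) × (3.75 × 10¹⁹ / (3 × 5.68 × 10²⁶))^(1/3)
    = 5.21 × 10⁵ m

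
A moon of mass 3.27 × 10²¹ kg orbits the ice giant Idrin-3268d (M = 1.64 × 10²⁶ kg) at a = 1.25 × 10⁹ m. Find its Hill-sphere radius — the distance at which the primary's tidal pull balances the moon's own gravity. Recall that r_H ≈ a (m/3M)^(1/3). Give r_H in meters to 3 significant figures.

r_H ≈ a (m/3M)^(1/3)
    = (1.25 × 10⁹) × (3.27 × 10²¹ / (3 × 1.64 × 10²⁶))^(1/3)
    = 2.35 × 10⁷ m

2.35 × 10⁷ m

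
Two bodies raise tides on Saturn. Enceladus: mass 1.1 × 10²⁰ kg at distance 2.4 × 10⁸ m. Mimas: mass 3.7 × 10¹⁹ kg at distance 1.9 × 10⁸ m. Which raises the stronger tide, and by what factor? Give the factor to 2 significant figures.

Enceladus, by a factor of ≈ 1.5

Tidal stretch scales as M/d³; compute that for each body.
Enceladus: (1.1 × 10²⁰) / (2.4 × 10⁸)³ = 7.957 × 10⁻⁶
Mimas: (3.7 × 10¹⁹) / (1.9 × 10⁸)³ = 5.394 × 10⁻⁶
Ratio (larger/smaller) = 1.5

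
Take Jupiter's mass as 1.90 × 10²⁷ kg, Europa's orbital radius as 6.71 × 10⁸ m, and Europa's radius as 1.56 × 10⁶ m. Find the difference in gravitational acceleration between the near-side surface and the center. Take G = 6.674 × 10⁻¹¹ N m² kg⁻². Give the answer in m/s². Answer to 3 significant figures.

1.31 × 10⁻³ m/s²

a_tidal = 2GMr/d³
        = 2 × (6.674 × 10⁻¹¹) × (1.90 × 10²⁷) × (1.56 × 10⁶) / (6.71 × 10⁸)³
        = 1.31 × 10⁻³ m/s²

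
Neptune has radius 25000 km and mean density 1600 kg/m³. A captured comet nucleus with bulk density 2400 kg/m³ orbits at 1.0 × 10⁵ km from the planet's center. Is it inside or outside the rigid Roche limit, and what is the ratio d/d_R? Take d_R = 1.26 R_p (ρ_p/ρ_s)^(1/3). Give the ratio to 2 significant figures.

d_R = 1.26 × (25000 km) × (1600/2400)^(1/3) = 27520 km
d/d_R = (1.0 × 10⁵) / (27520) = 3.6
Since d/d_R > 1, the body is outside the Roche limit.

outside; d/d_R ≈ 3.6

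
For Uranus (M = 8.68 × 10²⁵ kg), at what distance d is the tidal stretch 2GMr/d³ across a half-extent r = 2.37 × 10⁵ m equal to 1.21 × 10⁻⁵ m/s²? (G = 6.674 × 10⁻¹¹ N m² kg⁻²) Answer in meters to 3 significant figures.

2GMr/d³ = a_tidal  ⇒  d = (2GMr / a_tidal)^(1/3)
d = (2 × 6.674×10⁻¹¹ × (8.68 × 10²⁵) × (2.37 × 10⁵) / (1.21 × 10⁻⁵))^(1/3)
  = 6.10 × 10⁸ m

6.10 × 10⁸ m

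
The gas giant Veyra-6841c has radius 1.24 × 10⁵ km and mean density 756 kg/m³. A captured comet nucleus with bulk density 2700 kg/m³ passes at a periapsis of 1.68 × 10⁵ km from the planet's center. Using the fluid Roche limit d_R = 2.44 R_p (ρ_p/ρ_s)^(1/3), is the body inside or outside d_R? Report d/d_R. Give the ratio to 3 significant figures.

inside; d/d_R ≈ 0.849

d_R = 2.44 × (1.24 × 10⁵ km) × (756/2700)^(1/3) = 1.979 × 10⁵ km
d/d_R = (1.68 × 10⁵) / (1.979 × 10⁵) = 0.849
Since d/d_R < 1, the body is inside the Roche limit.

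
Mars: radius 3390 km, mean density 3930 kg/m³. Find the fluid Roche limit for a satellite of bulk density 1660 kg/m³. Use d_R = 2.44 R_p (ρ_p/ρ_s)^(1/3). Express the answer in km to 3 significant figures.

11000 km

d_R = 2.44 × 3390 km × (3930/1660)^(1/3)
    = 11000 km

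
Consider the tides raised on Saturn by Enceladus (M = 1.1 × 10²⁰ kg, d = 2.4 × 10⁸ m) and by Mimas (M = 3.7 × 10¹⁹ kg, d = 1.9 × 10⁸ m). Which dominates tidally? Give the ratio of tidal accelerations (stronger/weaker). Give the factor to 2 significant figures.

Enceladus, by a factor of ≈ 1.5

Tidal stretch scales as M/d³; compute that for each body.
Enceladus: (1.1 × 10²⁰) / (2.4 × 10⁸)³ = 7.957 × 10⁻⁶
Mimas: (3.7 × 10¹⁹) / (1.9 × 10⁸)³ = 5.394 × 10⁻⁶
Ratio (larger/smaller) = 1.5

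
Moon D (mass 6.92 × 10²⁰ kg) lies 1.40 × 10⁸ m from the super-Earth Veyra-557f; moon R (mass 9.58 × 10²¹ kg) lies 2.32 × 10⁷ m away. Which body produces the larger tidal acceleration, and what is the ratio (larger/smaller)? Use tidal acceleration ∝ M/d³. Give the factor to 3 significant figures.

Moon R, by a factor of ≈ 3040

Tidal acceleration ∝ M/d³, so compare M/d³ for each.
Moon D: (6.92 × 10²⁰) / (1.40 × 10⁸)³ = 2.522 × 10⁻⁴
Moon R: (9.58 × 10²¹) / (2.32 × 10⁷)³ = 7.672 × 10⁻¹
Ratio (larger/smaller) = 3040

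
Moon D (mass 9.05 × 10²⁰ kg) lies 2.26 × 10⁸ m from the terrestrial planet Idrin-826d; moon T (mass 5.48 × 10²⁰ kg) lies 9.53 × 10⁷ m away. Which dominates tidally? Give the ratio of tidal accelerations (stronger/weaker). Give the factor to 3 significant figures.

Compare M/d³ for the two perturbers:
Moon D: (9.05 × 10²⁰) / (2.26 × 10⁸)³ = 7.840 × 10⁻⁵
Moon T: (5.48 × 10²⁰) / (9.53 × 10⁷)³ = 6.331 × 10⁻⁴
Ratio (larger/smaller) = 8.08

Moon T, by a factor of ≈ 8.08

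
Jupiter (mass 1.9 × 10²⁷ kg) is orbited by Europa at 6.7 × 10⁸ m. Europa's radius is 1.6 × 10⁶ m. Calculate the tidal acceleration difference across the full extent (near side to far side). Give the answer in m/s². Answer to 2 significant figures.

Differencing GM/(d−r)² and GM/(d+r)² to first order in r/d gives 4GMr/d³.
Δg = 4GMr/d³
   = 4 × (6.674 × 10⁻¹¹) × (1.9 × 10²⁷) × (1.6 × 10⁶) / (6.7 × 10⁸)³
   = 2.7 × 10⁻³ m/s²

2.7 × 10⁻³ m/s²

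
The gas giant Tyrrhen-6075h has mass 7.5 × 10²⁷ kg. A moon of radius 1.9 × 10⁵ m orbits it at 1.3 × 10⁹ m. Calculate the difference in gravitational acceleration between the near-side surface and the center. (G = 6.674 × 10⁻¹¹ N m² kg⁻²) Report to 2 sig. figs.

8.7 × 10⁻⁵ m/s²

The tidal stretch is the gradient of GM/d² times the body's extent r, hence the 1/d³ dependence.
Δg = 2GMr/d³
   = 2 × (6.674 × 10⁻¹¹) × (7.5 × 10²⁷) × (1.9 × 10⁵) / (1.3 × 10⁹)³
   = 8.7 × 10⁻⁵ m/s²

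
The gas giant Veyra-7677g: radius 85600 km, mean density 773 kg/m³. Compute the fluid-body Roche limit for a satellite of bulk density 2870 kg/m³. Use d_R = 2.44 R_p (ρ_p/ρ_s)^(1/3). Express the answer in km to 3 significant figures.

d_R = 2.44 × 85600 km × (773/2870)^(1/3)
    = 1.35 × 10⁵ km

1.35 × 10⁵ km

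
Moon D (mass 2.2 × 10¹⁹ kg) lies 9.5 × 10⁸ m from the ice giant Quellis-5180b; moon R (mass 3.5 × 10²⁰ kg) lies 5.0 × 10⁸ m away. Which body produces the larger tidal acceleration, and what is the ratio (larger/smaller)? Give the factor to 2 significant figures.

Compare M/d³ for the two perturbers:
Moon D: (2.2 × 10¹⁹) / (9.5 × 10⁸)³ = 2.566 × 10⁻⁸
Moon R: (3.5 × 10²⁰) / (5.0 × 10⁸)³ = 2.800 × 10⁻⁶
Ratio (larger/smaller) = 110

Moon R, by a factor of ≈ 110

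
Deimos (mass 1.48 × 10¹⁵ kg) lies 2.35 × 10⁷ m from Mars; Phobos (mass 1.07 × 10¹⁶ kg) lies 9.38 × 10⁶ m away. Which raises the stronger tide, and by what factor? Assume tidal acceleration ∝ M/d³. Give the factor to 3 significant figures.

The tide-raising term goes as M/d³ (the gradient of a 1/d² field).
Deimos: (1.48 × 10¹⁵) / (2.35 × 10⁷)³ = 1.140 × 10⁻⁷
Phobos: (1.07 × 10¹⁶) / (9.38 × 10⁶)³ = 1.297 × 10⁻⁵
Ratio (larger/smaller) = 114

Phobos, by a factor of ≈ 114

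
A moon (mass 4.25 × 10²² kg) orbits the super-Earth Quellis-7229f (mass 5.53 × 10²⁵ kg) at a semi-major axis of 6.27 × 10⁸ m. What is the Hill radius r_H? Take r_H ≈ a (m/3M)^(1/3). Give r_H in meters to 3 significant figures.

r_H ≈ a (m/3M)^(1/3)
    = (6.27 × 10⁸) × (4.25 × 10²² / (3 × 5.53 × 10²⁵))^(1/3)
    = 3.98 × 10⁷ m

3.98 × 10⁷ m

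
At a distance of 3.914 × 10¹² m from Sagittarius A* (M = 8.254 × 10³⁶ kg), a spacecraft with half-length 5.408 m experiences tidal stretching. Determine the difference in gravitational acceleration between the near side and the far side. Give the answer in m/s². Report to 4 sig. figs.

Δg = 4GMr/d³
   = 4 × (6.674 × 10⁻¹¹) × (8.254 × 10³⁶) × (5.408) / (3.914 × 10¹²)³
   = 1.987 × 10⁻¹⁰ m/s²

1.987 × 10⁻¹⁰ m/s²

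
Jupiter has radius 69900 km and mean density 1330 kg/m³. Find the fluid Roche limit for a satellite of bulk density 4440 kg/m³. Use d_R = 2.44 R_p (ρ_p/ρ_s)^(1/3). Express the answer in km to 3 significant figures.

1.14 × 10⁵ km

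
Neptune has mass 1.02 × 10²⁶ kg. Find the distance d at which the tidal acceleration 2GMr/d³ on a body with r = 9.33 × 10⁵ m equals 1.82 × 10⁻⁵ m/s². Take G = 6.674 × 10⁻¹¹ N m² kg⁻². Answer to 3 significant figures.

8.87 × 10⁸ m

2GMr/d³ = a_tidal  ⇒  d = (2GMr / a_tidal)^(1/3)
d = (2 × 6.674×10⁻¹¹ × (1.02 × 10²⁶) × (9.33 × 10⁵) / (1.82 × 10⁻⁵))^(1/3)
  = 8.87 × 10⁸ m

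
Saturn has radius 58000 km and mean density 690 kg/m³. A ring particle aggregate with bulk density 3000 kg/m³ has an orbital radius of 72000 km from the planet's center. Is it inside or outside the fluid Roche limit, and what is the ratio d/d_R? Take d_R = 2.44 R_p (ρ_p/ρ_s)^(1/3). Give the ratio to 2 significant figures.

d_R = 2.44 × (58000 km) × (690/3000)^(1/3) = 86710 km
d/d_R = (72000) / (86710) = 0.83
Since d/d_R < 1, the body is inside the Roche limit.

inside; d/d_R ≈ 0.83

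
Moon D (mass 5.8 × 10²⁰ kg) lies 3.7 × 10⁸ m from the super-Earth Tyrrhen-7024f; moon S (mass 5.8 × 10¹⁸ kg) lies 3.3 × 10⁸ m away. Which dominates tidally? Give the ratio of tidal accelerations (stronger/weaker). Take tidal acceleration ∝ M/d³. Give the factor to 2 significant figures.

Compare M/d³ for the two perturbers:
Moon D: (5.8 × 10²⁰) / (3.7 × 10⁸)³ = 1.145 × 10⁻⁵
Moon S: (5.8 × 10¹⁸) / (3.3 × 10⁸)³ = 1.614 × 10⁻⁷
Ratio (larger/smaller) = 71

Moon D, by a factor of ≈ 71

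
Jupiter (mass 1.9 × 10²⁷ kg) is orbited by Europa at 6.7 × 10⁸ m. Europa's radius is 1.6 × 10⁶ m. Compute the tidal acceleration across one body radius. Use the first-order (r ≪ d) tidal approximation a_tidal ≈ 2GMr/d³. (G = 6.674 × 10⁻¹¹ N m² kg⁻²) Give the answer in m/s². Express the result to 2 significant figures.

Δa = 2GMr/d³
   = 2 × (6.674 × 10⁻¹¹) × (1.9 × 10²⁷) × (1.6 × 10⁶) / (6.7 × 10⁸)³
   = 1.3 × 10⁻³ m/s²

1.3 × 10⁻³ m/s²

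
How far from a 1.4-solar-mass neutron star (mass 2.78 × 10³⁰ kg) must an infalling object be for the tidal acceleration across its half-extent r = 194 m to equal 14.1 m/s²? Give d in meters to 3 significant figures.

1.72 × 10⁷ m

2GMr/d³ = a_tidal  ⇒  d = (2GMr / a_tidal)^(1/3)
d = (2 × 6.674×10⁻¹¹ × (2.78 × 10³⁰) × (194) / (14.1))^(1/3)
  = 1.72 × 10⁷ m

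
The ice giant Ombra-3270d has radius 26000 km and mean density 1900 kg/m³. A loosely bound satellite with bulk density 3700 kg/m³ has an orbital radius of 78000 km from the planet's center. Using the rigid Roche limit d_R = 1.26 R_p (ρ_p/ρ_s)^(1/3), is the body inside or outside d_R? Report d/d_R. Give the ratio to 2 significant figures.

d_R = 1.26 × (26000 km) × (1900/3700)^(1/3) = 26230 km
d/d_R = (78000) / (26230) = 3.0
Since d/d_R > 1, the body is outside the Roche limit.

outside; d/d_R ≈ 3.0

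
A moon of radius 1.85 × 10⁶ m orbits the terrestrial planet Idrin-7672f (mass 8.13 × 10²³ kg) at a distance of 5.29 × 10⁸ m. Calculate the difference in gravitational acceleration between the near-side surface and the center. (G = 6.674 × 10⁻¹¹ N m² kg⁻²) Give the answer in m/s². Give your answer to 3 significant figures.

Δg = 2GMr/d³
   = 2 × (6.674 × 10⁻¹¹) × (8.13 × 10²³) × (1.85 × 10⁶) / (5.29 × 10⁸)³
   = 1.36 × 10⁻⁶ m/s²

1.36 × 10⁻⁶ m/s²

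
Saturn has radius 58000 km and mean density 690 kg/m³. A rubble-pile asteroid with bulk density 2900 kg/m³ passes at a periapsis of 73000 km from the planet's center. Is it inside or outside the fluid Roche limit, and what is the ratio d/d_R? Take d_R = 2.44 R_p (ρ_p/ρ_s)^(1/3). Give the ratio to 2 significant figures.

d_R = 2.44 × (58000 km) × (690/2900)^(1/3) = 87690 km
d/d_R = (73000) / (87690) = 0.83
Since d/d_R < 1, the body is inside the Roche limit.

inside; d/d_R ≈ 0.83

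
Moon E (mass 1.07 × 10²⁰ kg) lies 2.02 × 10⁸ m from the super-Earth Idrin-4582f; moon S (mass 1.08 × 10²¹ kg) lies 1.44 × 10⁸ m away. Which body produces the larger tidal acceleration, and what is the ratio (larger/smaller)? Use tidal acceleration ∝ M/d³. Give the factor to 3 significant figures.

Tidal acceleration ∝ M/d³, so compare M/d³ for each.
Moon E: (1.07 × 10²⁰) / (2.02 × 10⁸)³ = 1.298 × 10⁻⁵
Moon S: (1.08 × 10²¹) / (1.44 × 10⁸)³ = 3.617 × 10⁻⁴
Ratio (larger/smaller) = 27.9

Moon S, by a factor of ≈ 27.9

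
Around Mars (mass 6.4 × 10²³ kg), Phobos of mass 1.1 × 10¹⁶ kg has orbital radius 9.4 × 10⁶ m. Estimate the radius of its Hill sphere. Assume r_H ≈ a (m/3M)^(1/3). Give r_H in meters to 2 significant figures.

r_H ≈ a (m/3M)^(1/3)
    = (9.4 × 10⁶) × (1.1 × 10¹⁶ / (3 × 6.4 × 10²³))^(1/3)
    = 1.7 × 10⁴ m

1.7 × 10⁴ m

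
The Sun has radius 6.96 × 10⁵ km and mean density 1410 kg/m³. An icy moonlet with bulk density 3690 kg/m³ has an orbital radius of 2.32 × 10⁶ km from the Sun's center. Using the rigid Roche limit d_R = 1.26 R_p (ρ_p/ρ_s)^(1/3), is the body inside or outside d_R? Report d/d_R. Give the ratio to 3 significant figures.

d_R = 1.26 × (6.96 × 10⁵ km) × (1410/3690)^(1/3) = 6.364 × 10⁵ km
d/d_R = (2.32 × 10⁶) / (6.364 × 10⁵) = 3.65
Since d/d_R > 1, the body is outside the Roche limit.

outside; d/d_R ≈ 3.65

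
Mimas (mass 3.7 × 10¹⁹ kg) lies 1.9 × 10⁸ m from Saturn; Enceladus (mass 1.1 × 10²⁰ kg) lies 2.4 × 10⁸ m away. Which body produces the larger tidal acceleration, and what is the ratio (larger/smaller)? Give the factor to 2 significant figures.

Tidal stretch scales as M/d³; compute that for each body.
Mimas: (3.7 × 10¹⁹) / (1.9 × 10⁸)³ = 5.394 × 10⁻⁶
Enceladus: (1.1 × 10²⁰) / (2.4 × 10⁸)³ = 7.957 × 10⁻⁶
Ratio (larger/smaller) = 1.5

Enceladus, by a factor of ≈ 1.5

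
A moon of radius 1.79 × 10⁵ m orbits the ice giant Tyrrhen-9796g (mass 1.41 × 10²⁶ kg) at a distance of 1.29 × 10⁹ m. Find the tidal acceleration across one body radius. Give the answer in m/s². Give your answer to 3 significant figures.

Δg = 2GMr/d³
   = 2 × (6.674 × 10⁻¹¹) × (1.41 × 10²⁶) × (1.79 × 10⁵) / (1.29 × 10⁹)³
   = 1.57 × 10⁻⁶ m/s²

1.57 × 10⁻⁶ m/s²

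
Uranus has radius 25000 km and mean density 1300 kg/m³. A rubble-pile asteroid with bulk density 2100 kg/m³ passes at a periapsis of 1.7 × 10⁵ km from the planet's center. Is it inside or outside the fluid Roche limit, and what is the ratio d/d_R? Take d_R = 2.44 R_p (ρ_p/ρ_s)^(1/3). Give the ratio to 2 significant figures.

outside; d/d_R ≈ 3.3

d_R = 2.44 × (25000 km) × (1300/2100)^(1/3) = 51990 km
d/d_R = (1.7 × 10⁵) / (51990) = 3.3
Since d/d_R > 1, the body is outside the Roche limit.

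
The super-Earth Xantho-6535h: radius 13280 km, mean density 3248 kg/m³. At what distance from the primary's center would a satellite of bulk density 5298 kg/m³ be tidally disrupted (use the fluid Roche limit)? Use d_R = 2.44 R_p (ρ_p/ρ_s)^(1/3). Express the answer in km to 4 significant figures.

d_R = 2.44 × 13280 km × (3248/5298)^(1/3)
    = 27530 km

27530 km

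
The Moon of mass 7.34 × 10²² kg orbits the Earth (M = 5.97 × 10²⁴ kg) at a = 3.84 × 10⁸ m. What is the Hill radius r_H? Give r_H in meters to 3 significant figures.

r_H ≈ a (m/3M)^(1/3)
    = (3.84 × 10⁸) × (7.34 × 10²² / (3 × 5.97 × 10²⁴))^(1/3)
    = 6.15 × 10⁷ m

6.15 × 10⁷ m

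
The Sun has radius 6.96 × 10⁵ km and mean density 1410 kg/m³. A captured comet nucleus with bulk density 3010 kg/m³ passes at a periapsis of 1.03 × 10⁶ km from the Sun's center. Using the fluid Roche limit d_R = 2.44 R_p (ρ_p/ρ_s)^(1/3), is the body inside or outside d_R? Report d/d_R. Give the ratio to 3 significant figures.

d_R = 2.44 × (6.96 × 10⁵ km) × (1410/3010)^(1/3) = 1.319 × 10⁶ km
d/d_R = (1.03 × 10⁶) / (1.319 × 10⁶) = 0.781
Since d/d_R < 1, the body is inside the Roche limit.

inside; d/d_R ≈ 0.781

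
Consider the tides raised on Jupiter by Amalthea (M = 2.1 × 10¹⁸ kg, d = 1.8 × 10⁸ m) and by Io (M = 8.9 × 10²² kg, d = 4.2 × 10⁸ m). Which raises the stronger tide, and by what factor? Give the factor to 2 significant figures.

Io, by a factor of ≈ 3300

The tide-raising term goes as M/d³ (the gradient of a 1/d² field).
Amalthea: (2.1 × 10¹⁸) / (1.8 × 10⁸)³ = 3.601 × 10⁻⁷
Io: (8.9 × 10²²) / (4.2 × 10⁸)³ = 1.201 × 10⁻³
Ratio (larger/smaller) = 3300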